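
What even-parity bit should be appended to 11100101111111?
Sum of data bits: 1+1+1+0+0+1+0+1+1+1+1+1+1+1 = 11.
11 mod 2 = 1, so parity bit = 1.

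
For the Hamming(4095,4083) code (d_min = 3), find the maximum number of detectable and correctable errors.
Detection only: up to d_min − 1 = 2 errors.
Correction: up to ⌊(d_min − 1)/2⌋ = ⌊2/2⌋ = 1 errors.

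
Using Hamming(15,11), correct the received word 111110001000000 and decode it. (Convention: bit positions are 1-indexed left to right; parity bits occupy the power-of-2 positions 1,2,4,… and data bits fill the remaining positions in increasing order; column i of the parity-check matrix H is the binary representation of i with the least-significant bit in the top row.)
Syndrome s = H · r^T (mod 2), r = 111110001000000:
  s[0] = (101010101010101)·(111110001000000) mod 2 = 1+0+1+0+1+0+0+0+1+0+0+0+0+0+0 mod 2 = 0
  s[1] = (011001100110011)·(111110001000000) mod 2 = 0+1+1+0+0+0+0+0+0+0+0+0+0+0+0 mod 2 = 0
  s[2] = (000111100001111)·(111110001000000) mod 2 = 0+0+0+1+1+0+0+0+0+0+0+0+0+0+0 mod 2 = 0
  s[3] = (000000011111111)·(111110001000000) mod 2 = 0+0+0+0+0+0+0+0+1+0+0+0+0+0+0 mod 2 = 1
Syndrome = 0001
Column 8 of H equals this syndrome → error at bit 8 (1-indexed).
Flip bit 8: 111110001000000 → 111110011000000
Extract data bits at positions {3,5,6,7,9,10,11,12,13,14,15}: 11001000000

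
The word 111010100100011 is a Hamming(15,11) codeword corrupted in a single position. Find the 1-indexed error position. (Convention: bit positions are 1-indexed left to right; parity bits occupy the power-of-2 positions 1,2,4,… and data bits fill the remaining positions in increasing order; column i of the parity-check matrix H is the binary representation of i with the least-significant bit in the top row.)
Syndrome s = H · r^T (mod 2), r = 111010100100011:
  s[0] = (101010101010101)·(111010100100011) mod 2 = 1+0+1+0+1+0+1+0+0+0+0+0+0+0+1 mod 2 = 1
  s[1] = (011001100110011)·(111010100100011) mod 2 = 0+1+1+0+0+0+1+0+0+1+0+0+0+1+1 mod 2 = 0
  s[2] = (000111100001111)·(111010100100011) mod 2 = 0+0+0+0+1+0+1+0+0+0+0+0+0+1+1 mod 2 = 0
  s[3] = (000000011111111)·(111010100100011) mod 2 = 0+0+0+0+0+0+0+0+0+1+0+0+0+1+1 mod 2 = 1
Syndrome = 1001
Column i of H is the binary representation of i, so the syndrome is the binary index of the flipped bit.
Read s = 1001 with s[0] as LSB: 1·2^0 + 0·2^1 + 0·2^2 + 1·2^3 = 9.
Error is at bit position 9.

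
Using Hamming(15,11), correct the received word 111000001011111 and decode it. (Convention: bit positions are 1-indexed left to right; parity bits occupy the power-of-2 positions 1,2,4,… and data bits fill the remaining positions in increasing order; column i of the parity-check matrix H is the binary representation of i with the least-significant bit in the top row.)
Syndrome s = H · r^T (mod 2), r = 111000001011111:
  s[0] = (101010101010101)·(111000001011111) mod 2 = 1+0+1+0+0+0+0+0+1+0+1+0+1+0+1 mod 2 = 0
  s[1] = (011001100110011)·(111000001011111) mod 2 = 0+1+1+0+0+0+0+0+0+0+1+0+0+1+1 mod 2 = 1
  s[2] = (000111100001111)·(111000001011111) mod 2 = 0+0+0+0+0+0+0+0+0+0+0+1+1+1+1 mod 2 = 0
  s[3] = (000000011111111)·(111000001011111) mod 2 = 0+0+0+0+0+0+0+0+1+0+1+1+1+1+1 mod 2 = 0
Syndrome = 0100
Column 2 of H equals this syndrome → error at bit 2 (1-indexed).
Flip bit 2: 111000001011111 → 101000001011111
Extract data bits at positions {3,5,6,7,9,10,11,12,13,14,15}: 10001011111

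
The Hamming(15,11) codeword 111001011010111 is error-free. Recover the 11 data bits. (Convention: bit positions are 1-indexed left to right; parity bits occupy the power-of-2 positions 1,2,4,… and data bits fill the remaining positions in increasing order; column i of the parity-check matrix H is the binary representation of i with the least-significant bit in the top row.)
Parity bits occupy power-of-2 positions; data bits are at positions {3,5,6,7,9,10,11,12,13,14,15} (1-indexed).
Extract: c[3]=1 c[5]=0 c[6]=1 c[7]=0 c[9]=1 c[10]=0 c[11]=1 c[12]=0 c[13]=1 c[14]=1 c[15]=1
Data = 10101010111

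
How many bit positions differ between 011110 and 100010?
XOR = 111100, count of 1s = 4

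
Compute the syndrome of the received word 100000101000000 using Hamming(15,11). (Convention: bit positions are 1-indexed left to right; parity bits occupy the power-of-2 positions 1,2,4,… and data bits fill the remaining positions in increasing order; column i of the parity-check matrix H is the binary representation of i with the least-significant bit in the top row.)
Syndrome s = H · r^T (mod 2), r = 100000101000000:
  s[0] = (101010101010101)·(100000101000000) mod 2 = 1+0+0+0+0+0+1+0+1+0+0+0+0+0+0 mod 2 = 1
  s[1] = (011001100110011)·(100000101000000) mod 2 = 0+0+0+0+0+0+1+0+0+0+0+0+0+0+0 mod 2 = 1
  s[2] = (000111100001111)·(100000101000000) mod 2 = 0+0+0+0+0+0+1+0+0+0+0+0+0+0+0 mod 2 = 1
  s[3] = (000000011111111)·(100000101000000) mod 2 = 0+0+0+0+0+0+0+0+1+0+0+0+0+0+0 mod 2 = 1
Syndrome = 1111
Non-zero syndrome: error at position 15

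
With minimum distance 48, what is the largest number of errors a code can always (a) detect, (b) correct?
(a) Detection requires d_min ≥ e+1, so e ≤ d_min − 1 = 47.
(b) Correction requires d_min ≥ 2t+1, so t ≤ ⌊(d_min − 1)/2⌋ = ⌊47/2⌋ = 23.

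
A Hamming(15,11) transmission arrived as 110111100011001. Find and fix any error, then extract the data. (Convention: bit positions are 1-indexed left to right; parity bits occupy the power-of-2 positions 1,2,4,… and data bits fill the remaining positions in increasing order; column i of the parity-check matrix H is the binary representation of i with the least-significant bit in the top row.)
Syndrome s = H · r^T (mod 2), r = 110111100011001:
  s[0] = (101010101010101)·(110111100011001) mod 2 = 1+0+0+0+1+0+1+0+0+0+1+0+0+0+1 mod 2 = 1
  s[1] = (011001100110011)·(110111100011001) mod 2 = 0+1+0+0+0+1+1+0+0+0+1+0+0+0+1 mod 2 = 1
  s[2] = (000111100001111)·(110111100011001) mod 2 = 0+0+0+1+1+1+1+0+0+0+0+1+0+0+1 mod 2 = 0
  s[3] = (000000011111111)·(110111100011001) mod 2 = 0+0+0+0+0+0+0+0+0+0+1+1+0+0+1 mod 2 = 1
Syndrome = 1101
Column 11 of H equals this syndrome → error at bit 11 (1-indexed).
Flip bit 11: 110111100011001 → 110111100001001
Extract data bits at positions {3,5,6,7,9,10,11,12,13,14,15}: 01110001001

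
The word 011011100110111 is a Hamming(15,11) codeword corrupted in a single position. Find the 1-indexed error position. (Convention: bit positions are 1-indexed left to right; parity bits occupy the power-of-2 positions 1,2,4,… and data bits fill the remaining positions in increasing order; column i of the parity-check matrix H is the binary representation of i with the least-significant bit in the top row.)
Syndrome s = H · r^T (mod 2), r = 011011100110111:
  s[0] = (101010101010101)·(011011100110111) mod 2 = 0+0+1+0+1+0+1+0+0+0+1+0+1+0+1 mod 2 = 0
  s[1] = (011001100110011)·(011011100110111) mod 2 = 0+1+1+0+0+1+1+0+0+1+1+0+0+1+1 mod 2 = 0
  s[2] = (000111100001111)·(011011100110111) mod 2 = 0+0+0+0+1+1+1+0+0+0+0+0+1+1+1 mod 2 = 0
  s[3] = (000000011111111)·(011011100110111) mod 2 = 0+0+0+0+0+0+0+0+0+1+1+0+1+1+1 mod 2 = 1
Syndrome = 0001
Column i of H is the binary representation of i, so the syndrome is the binary index of the flipped bit.
Read s = 0001 with s[0] as LSB: 0·2^0 + 0·2^1 + 0·2^2 + 1·2^3 = 8.
Error is at bit position 8.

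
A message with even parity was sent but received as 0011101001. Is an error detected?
Sum of received bits: 0+0+1+1+1+0+1+0+0+1 = 5; 5 mod 2 = 1. Result is 1 ≠ 0 → error detected.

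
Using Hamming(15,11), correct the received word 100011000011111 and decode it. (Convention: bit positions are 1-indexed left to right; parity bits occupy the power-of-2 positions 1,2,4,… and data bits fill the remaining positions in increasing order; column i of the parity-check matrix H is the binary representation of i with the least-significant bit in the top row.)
Syndrome s = H · r^T (mod 2), r = 100011000011111:
  s[0] = (101010101010101)·(100011000011111) mod 2 = 1+0+0+0+1+0+0+0+0+0+1+0+1+0+1 mod 2 = 1
  s[1] = (011001100110011)·(100011000011111) mod 2 = 0+0+0+0+0+1+0+0+0+0+1+0+0+1+1 mod 2 = 0
  s[2] = (000111100001111)·(100011000011111) mod 2 = 0+0+0+0+1+1+0+0+0+0+0+1+1+1+1 mod 2 = 0
  s[3] = (000000011111111)·(100011000011111) mod 2 = 0+0+0+0+0+0+0+0+0+0+1+1+1+1+1 mod 2 = 1
Syndrome = 1001
Column 9 of H equals this syndrome → error at bit 9 (1-indexed).
Flip bit 9: 100011000011111 → 100011001011111
Extract data bits at positions {3,5,6,7,9,10,11,12,13,14,15}: 01101011111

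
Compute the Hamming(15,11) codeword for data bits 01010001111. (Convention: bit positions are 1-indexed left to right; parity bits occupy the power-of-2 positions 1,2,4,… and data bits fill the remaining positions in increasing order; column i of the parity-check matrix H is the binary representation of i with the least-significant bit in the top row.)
Codeword c = d · G (mod 2), d = 01010001111:
  c[0] = d·G[:,0] = (01010001111)·(11011010101) mod 2 = 0+1+0+1+0+0+0+0+1+0+1 mod 2 = 0
  c[1] = d·G[:,1] = (01010001111)·(10110110011) mod 2 = 0+0+0+1+0+0+0+0+0+1+1 mod 2 = 1
  c[2] = d·G[:,2] = (01010001111)·(10000000000) mod 2 = 0+0+0+0+0+0+0+0+0+0+0 mod 2 = 0
  c[3] = d·G[:,3] = (01010001111)·(01110001111) mod 2 = 0+1+0+1+0+0+0+1+1+1+1 mod 2 = 0
  c[4] = d·G[:,4] = (01010001111)·(01000000000) mod 2 = 0+1+0+0+0+0+0+0+0+0+0 mod 2 = 1
  c[5] = d·G[:,5] = (01010001111)·(00100000000) mod 2 = 0+0+0+0+0+0+0+0+0+0+0 mod 2 = 0
  c[6] = d·G[:,6] = (01010001111)·(00010000000) mod 2 = 0+0+0+1+0+0+0+0+0+0+0 mod 2 = 1
  c[7] = d·G[:,7] = (01010001111)·(00001111111) mod 2 = 0+0+0+0+0+0+0+1+1+1+1 mod 2 = 0
  c[8] = d·G[:,8] = (01010001111)·(00001000000) mod 2 = 0+0+0+0+0+0+0+0+0+0+0 mod 2 = 0
  c[9] = d·G[:,9] = (01010001111)·(00000100000) mod 2 = 0+0+0+0+0+0+0+0+0+0+0 mod 2 = 0
  c[10] = d·G[:,10] = (01010001111)·(00000010000) mod 2 = 0+0+0+0+0+0+0+0+0+0+0 mod 2 = 0
  c[11] = d·G[:,11] = (01010001111)·(00000001000) mod 2 = 0+0+0+0+0+0+0+1+0+0+0 mod 2 = 1
  c[12] = d·G[:,12] = (01010001111)·(00000000100) mod 2 = 0+0+0+0+0+0+0+0+1+0+0 mod 2 = 1
  c[13] = d·G[:,13] = (01010001111)·(00000000010) mod 2 = 0+0+0+0+0+0+0+0+0+1+0 mod 2 = 1
  c[14] = d·G[:,14] = (01010001111)·(00000000001) mod 2 = 0+0+0+0+0+0+0+0+0+0+1 mod 2 = 1
Codeword = 010010100001111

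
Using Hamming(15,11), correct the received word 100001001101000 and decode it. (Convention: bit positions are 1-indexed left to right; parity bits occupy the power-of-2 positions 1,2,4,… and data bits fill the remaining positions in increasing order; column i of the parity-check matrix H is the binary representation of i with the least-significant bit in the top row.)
Syndrome s = H · r^T (mod 2), r = 100001001101000:
  s[0] = (101010101010101)·(100001001101000) mod 2 = 1+0+0+0+0+0+0+0+1+0+0+0+0+0+0 mod 2 = 0
  s[1] = (011001100110011)·(100001001101000) mod 2 = 0+0+0+0+0+1+0+0+0+1+0+0+0+0+0 mod 2 = 0
  s[2] = (000111100001111)·(100001001101000) mod 2 = 0+0+0+0+0+1+0+0+0+0+0+1+0+0+0 mod 2 = 0
  s[3] = (000000011111111)·(100001001101000) mod 2 = 0+0+0+0+0+0+0+0+1+1+0+1+0+0+0 mod 2 = 1
Syndrome = 0001
Column 8 of H equals this syndrome → error at bit 8 (1-indexed).
Flip bit 8: 100001001101000 → 100001011101000
Extract data bits at positions {3,5,6,7,9,10,11,12,13,14,15}: 00101101000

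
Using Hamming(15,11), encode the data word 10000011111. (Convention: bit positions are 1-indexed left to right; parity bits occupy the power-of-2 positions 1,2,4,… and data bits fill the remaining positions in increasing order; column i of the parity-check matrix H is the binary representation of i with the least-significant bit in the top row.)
Codeword c = d · G (mod 2), d = 10000011111:
  c[0] = d·G[:,0] = (10000011111)·(11011010101) mod 2 = 1+0+0+0+0+0+1+0+1+0+1 mod 2 = 0
  c[1] = d·G[:,1] = (10000011111)·(10110110011) mod 2 = 1+0+0+0+0+0+1+0+0+1+1 mod 2 = 0
  c[2] = d·G[:,2] = (10000011111)·(10000000000) mod 2 = 1+0+0+0+0+0+0+0+0+0+0 mod 2 = 1
  c[3] = d·G[:,3] = (10000011111)·(01110001111) mod 2 = 0+0+0+0+0+0+0+1+1+1+1 mod 2 = 0
  c[4] = d·G[:,4] = (10000011111)·(01000000000) mod 2 = 0+0+0+0+0+0+0+0+0+0+0 mod 2 = 0
  c[5] = d·G[:,5] = (10000011111)·(00100000000) mod 2 = 0+0+0+0+0+0+0+0+0+0+0 mod 2 = 0
  c[6] = d·G[:,6] = (10000011111)·(00010000000) mod 2 = 0+0+0+0+0+0+0+0+0+0+0 mod 2 = 0
  c[7] = d·G[:,7] = (10000011111)·(00001111111) mod 2 = 0+0+0+0+0+0+1+1+1+1+1 mod 2 = 1
  c[8] = d·G[:,8] = (10000011111)·(00001000000) mod 2 = 0+0+0+0+0+0+0+0+0+0+0 mod 2 = 0
  c[9] = d·G[:,9] = (10000011111)·(00000100000) mod 2 = 0+0+0+0+0+0+0+0+0+0+0 mod 2 = 0
  c[10] = d·G[:,10] = (10000011111)·(00000010000) mod 2 = 0+0+0+0+0+0+1+0+0+0+0 mod 2 = 1
  c[11] = d·G[:,11] = (10000011111)·(00000001000) mod 2 = 0+0+0+0+0+0+0+1+0+0+0 mod 2 = 1
  c[12] = d·G[:,12] = (10000011111)·(00000000100) mod 2 = 0+0+0+0+0+0+0+0+1+0+0 mod 2 = 1
  c[13] = d·G[:,13] = (10000011111)·(00000000010) mod 2 = 0+0+0+0+0+0+0+0+0+1+0 mod 2 = 1
  c[14] = d·G[:,14] = (10000011111)·(00000000001) mod 2 = 0+0+0+0+0+0+0+0+0+0+1 mod 2 = 1
Codeword = 001000010011111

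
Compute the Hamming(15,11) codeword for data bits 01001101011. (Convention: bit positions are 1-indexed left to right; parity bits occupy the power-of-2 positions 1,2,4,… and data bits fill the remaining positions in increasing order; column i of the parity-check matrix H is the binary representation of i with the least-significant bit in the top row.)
Codeword c = d · G (mod 2), d = 01001101011:
  c[0] = d·G[:,0] = (01001101011)·(11011010101) mod 2 = 0+1+0+0+1+0+0+0+0+0+1 mod 2 = 1
  c[1] = d·G[:,1] = (01001101011)·(10110110011) mod 2 = 0+0+0+0+0+1+0+0+0+1+1 mod 2 = 1
  c[2] = d·G[:,2] = (01001101011)·(10000000000) mod 2 = 0+0+0+0+0+0+0+0+0+0+0 mod 2 = 0
  c[3] = d·G[:,3] = (01001101011)·(01110001111) mod 2 = 0+1+0+0+0+0+0+1+0+1+1 mod 2 = 0
  c[4] = d·G[:,4] = (01001101011)·(01000000000) mod 2 = 0+1+0+0+0+0+0+0+0+0+0 mod 2 = 1
  c[5] = d·G[:,5] = (01001101011)·(00100000000) mod 2 = 0+0+0+0+0+0+0+0+0+0+0 mod 2 = 0
  c[6] = d·G[:,6] = (01001101011)·(00010000000) mod 2 = 0+0+0+0+0+0+0+0+0+0+0 mod 2 = 0
  c[7] = d·G[:,7] = (01001101011)·(00001111111) mod 2 = 0+0+0+0+1+1+0+1+0+1+1 mod 2 = 1
  c[8] = d·G[:,8] = (01001101011)·(00001000000) mod 2 = 0+0+0+0+1+0+0+0+0+0+0 mod 2 = 1
  c[9] = d·G[:,9] = (01001101011)·(00000100000) mod 2 = 0+0+0+0+0+1+0+0+0+0+0 mod 2 = 1
  c[10] = d·G[:,10] = (01001101011)·(00000010000) mod 2 = 0+0+0+0+0+0+0+0+0+0+0 mod 2 = 0
  c[11] = d·G[:,11] = (01001101011)·(00000001000) mod 2 = 0+0+0+0+0+0+0+1+0+0+0 mod 2 = 1
  c[12] = d·G[:,12] = (01001101011)·(00000000100) mod 2 = 0+0+0+0+0+0+0+0+0+0+0 mod 2 = 0
  c[13] = d·G[:,13] = (01001101011)·(00000000010) mod 2 = 0+0+0+0+0+0+0+0+0+1+0 mod 2 = 1
  c[14] = d·G[:,14] = (01001101011)·(00000000001) mod 2 = 0+0+0+0+0+0+0+0+0+0+1 mod 2 = 1
Codeword = 110010011101011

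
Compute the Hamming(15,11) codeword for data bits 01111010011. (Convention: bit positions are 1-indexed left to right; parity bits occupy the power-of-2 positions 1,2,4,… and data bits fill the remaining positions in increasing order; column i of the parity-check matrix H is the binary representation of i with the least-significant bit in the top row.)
Codeword c = d · G (mod 2), d = 01111010011:
  c[0] = d·G[:,0] = (01111010011)·(11011010101) mod 2 = 0+1+0+1+1+0+1+0+0+0+1 mod 2 = 1
  c[1] = d·G[:,1] = (01111010011)·(10110110011) mod 2 = 0+0+1+1+0+0+1+0+0+1+1 mod 2 = 1
  c[2] = d·G[:,2] = (01111010011)·(10000000000) mod 2 = 0+0+0+0+0+0+0+0+0+0+0 mod 2 = 0
  c[3] = d·G[:,3] = (01111010011)·(01110001111) mod 2 = 0+1+1+1+0+0+0+0+0+1+1 mod 2 = 1
  c[4] = d·G[:,4] = (01111010011)·(01000000000) mod 2 = 0+1+0+0+0+0+0+0+0+0+0 mod 2 = 1
  c[5] = d·G[:,5] = (01111010011)·(00100000000) mod 2 = 0+0+1+0+0+0+0+0+0+0+0 mod 2 = 1
  c[6] = d·G[:,6] = (01111010011)·(00010000000) mod 2 = 0+0+0+1+0+0+0+0+0+0+0 mod 2 = 1
  c[7] = d·G[:,7] = (01111010011)·(00001111111) mod 2 = 0+0+0+0+1+0+1+0+0+1+1 mod 2 = 0
  c[8] = d·G[:,8] = (01111010011)·(00001000000) mod 2 = 0+0+0+0+1+0+0+0+0+0+0 mod 2 = 1
  c[9] = d·G[:,9] = (01111010011)·(00000100000) mod 2 = 0+0+0+0+0+0+0+0+0+0+0 mod 2 = 0
  c[10] = d·G[:,10] = (01111010011)·(00000010000) mod 2 = 0+0+0+0+0+0+1+0+0+0+0 mod 2 = 1
  c[11] = d·G[:,11] = (01111010011)·(00000001000) mod 2 = 0+0+0+0+0+0+0+0+0+0+0 mod 2 = 0
  c[12] = d·G[:,12] = (01111010011)·(00000000100) mod 2 = 0+0+0+0+0+0+0+0+0+0+0 mod 2 = 0
  c[13] = d·G[:,13] = (01111010011)·(00000000010) mod 2 = 0+0+0+0+0+0+0+0+0+1+0 mod 2 = 1
  c[14] = d·G[:,14] = (01111010011)·(00000000001) mod 2 = 0+0+0+0+0+0+0+0+0+0+1 mod 2 = 1
Codeword = 110111101010011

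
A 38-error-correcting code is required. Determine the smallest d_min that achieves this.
Correcting t errors requires d_min ≥ 2t + 1 = 2·38 + 1 = 77.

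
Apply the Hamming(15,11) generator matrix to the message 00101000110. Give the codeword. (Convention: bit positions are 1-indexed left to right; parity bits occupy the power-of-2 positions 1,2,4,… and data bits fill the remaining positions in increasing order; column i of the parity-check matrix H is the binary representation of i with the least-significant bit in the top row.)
Codeword c = d · G (mod 2), d = 00101000110:
  c[0] = d·G[:,0] = (00101000110)·(11011010101) mod 2 = 0+0+0+0+1+0+0+0+1+0+0 mod 2 = 0
  c[1] = d·G[:,1] = (00101000110)·(10110110011) mod 2 = 0+0+1+0+0+0+0+0+0+1+0 mod 2 = 0
  c[2] = d·G[:,2] = (00101000110)·(10000000000) mod 2 = 0+0+0+0+0+0+0+0+0+0+0 mod 2 = 0
  c[3] = d·G[:,3] = (00101000110)·(01110001111) mod 2 = 0+0+1+0+0+0+0+0+1+1+0 mod 2 = 1
  c[4] = d·G[:,4] = (00101000110)·(01000000000) mod 2 = 0+0+0+0+0+0+0+0+0+0+0 mod 2 = 0
  c[5] = d·G[:,5] = (00101000110)·(00100000000) mod 2 = 0+0+1+0+0+0+0+0+0+0+0 mod 2 = 1
  c[6] = d·G[:,6] = (00101000110)·(00010000000) mod 2 = 0+0+0+0+0+0+0+0+0+0+0 mod 2 = 0
  c[7] = d·G[:,7] = (00101000110)·(00001111111) mod 2 = 0+0+0+0+1+0+0+0+1+1+0 mod 2 = 1
  c[8] = d·G[:,8] = (00101000110)·(00001000000) mod 2 = 0+0+0+0+1+0+0+0+0+0+0 mod 2 = 1
  c[9] = d·G[:,9] = (00101000110)·(00000100000) mod 2 = 0+0+0+0+0+0+0+0+0+0+0 mod 2 = 0
  c[10] = d·G[:,10] = (00101000110)·(00000010000) mod 2 = 0+0+0+0+0+0+0+0+0+0+0 mod 2 = 0
  c[11] = d·G[:,11] = (00101000110)·(00000001000) mod 2 = 0+0+0+0+0+0+0+0+0+0+0 mod 2 = 0
  c[12] = d·G[:,12] = (00101000110)·(00000000100) mod 2 = 0+0+0+0+0+0+0+0+1+0+0 mod 2 = 1
  c[13] = d·G[:,13] = (00101000110)·(00000000010) mod 2 = 0+0+0+0+0+0+0+0+0+1+0 mod 2 = 1
  c[14] = d·G[:,14] = (00101000110)·(00000000001) mod 2 = 0+0+0+0+0+0+0+0+0+0+0 mod 2 = 0
Codeword = 000101011000110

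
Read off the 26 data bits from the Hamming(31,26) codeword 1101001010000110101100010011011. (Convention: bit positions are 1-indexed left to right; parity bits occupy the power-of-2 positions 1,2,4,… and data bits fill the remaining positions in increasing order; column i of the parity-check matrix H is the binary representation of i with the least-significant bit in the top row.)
Parity bits occupy power-of-2 positions; data bits are at positions {3,5,6,7,9,10,11,12,13,14,15,17,18,19,20,21,22,23,24,25,26,27,28,29,30,31} (1-indexed).
Extract: c[3]=0 c[5]=0 c[6]=0 c[7]=1 c[9]=1 c[10]=0 c[11]=0 c[12]=0 c[13]=0 c[14]=1 c[15]=1 c[17]=1 c[18]=0 c[19]=1 c[20]=1 c[21]=0 c[22]=0 c[23]=0 c[24]=1 c[25]=0 c[26]=0 c[27]=1 c[28]=1 c[29]=0 c[30]=1 c[31]=1
Data = 00011000011101100010011011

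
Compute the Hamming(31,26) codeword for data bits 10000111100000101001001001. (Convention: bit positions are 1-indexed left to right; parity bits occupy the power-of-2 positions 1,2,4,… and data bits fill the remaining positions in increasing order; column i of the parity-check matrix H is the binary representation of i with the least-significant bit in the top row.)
Codeword c = d · G (mod 2), d = 10000111100000101001001001:
  c[0] = d·G[:,0] = (10000111100000101001001001)·(11011010101101010101010101) mod 2 = 1+0+0+0+0+0+1+0+1+0+0+0+0+0+0+0+0+0+0+1+0+0+0+0+0+1 mod 2 = 1
  c[1] = d·G[:,1] = (10000111100000101001001001)·(10110110011011001100110011) mod 2 = 1+0+0+0+0+1+1+0+0+0+0+0+0+0+0+0+1+0+0+0+0+0+0+0+0+1 mod 2 = 1
  c[2] = d·G[:,2] = (10000111100000101001001001)·(10000000000000000000000000) mod 2 = 1+0+0+0+0+0+0+0+0+0+0+0+0+0+0+0+0+0+0+0+0+0+0+0+0+0 mod 2 = 1
  c[3] = d·G[:,3] = (10000111100000101001001001)·(01110001111000111100001111) mod 2 = 0+0+0+0+0+0+0+1+1+0+0+0+0+0+1+0+1+0+0+0+0+0+1+0+0+1 mod 2 = 0
  c[4] = d·G[:,4] = (10000111100000101001001001)·(01000000000000000000000000) mod 2 = 0+0+0+0+0+0+0+0+0+0+0+0+0+0+0+0+0+0+0+0+0+0+0+0+0+0 mod 2 = 0
  c[5] = d·G[:,5] = (10000111100000101001001001)·(00100000000000000000000000) mod 2 = 0+0+0+0+0+0+0+0+0+0+0+0+0+0+0+0+0+0+0+0+0+0+0+0+0+0 mod 2 = 0
  c[6] = d·G[:,6] = (10000111100000101001001001)·(00010000000000000000000000) mod 2 = 0+0+0+0+0+0+0+0+0+0+0+0+0+0+0+0+0+0+0+0+0+0+0+0+0+0 mod 2 = 0
  c[7] = d·G[:,7] = (10000111100000101001001001)·(00001111111000000011111111) mod 2 = 0+0+0+0+0+1+1+1+1+0+0+0+0+0+0+0+0+0+0+1+0+0+1+0+0+1 mod 2 = 1
  c[8] = d·G[:,8] = (10000111100000101001001001)·(00001000000000000000000000) mod 2 = 0+0+0+0+0+0+0+0+0+0+0+0+0+0+0+0+0+0+0+0+0+0+0+0+0+0 mod 2 = 0
  c[9] = d·G[:,9] = (10000111100000101001001001)·(00000100000000000000000000) mod 2 = 0+0+0+0+0+1+0+0+0+0+0+0+0+0+0+0+0+0+0+0+0+0+0+0+0+0 mod 2 = 1
  c[10] = d·G[:,10] = (10000111100000101001001001)·(00000010000000000000000000) mod 2 = 0+0+0+0+0+0+1+0+0+0+0+0+0+0+0+0+0+0+0+0+0+0+0+0+0+0 mod 2 = 1
  c[11] = d·G[:,11] = (10000111100000101001001001)·(00000001000000000000000000) mod 2 = 0+0+0+0+0+0+0+1+0+0+0+0+0+0+0+0+0+0+0+0+0+0+0+0+0+0 mod 2 = 1
  c[12] = d·G[:,12] = (10000111100000101001001001)·(00000000100000000000000000) mod 2 = 0+0+0+0+0+0+0+0+1+0+0+0+0+0+0+0+0+0+0+0+0+0+0+0+0+0 mod 2 = 1
  c[13] = d·G[:,13] = (10000111100000101001001001)·(00000000010000000000000000) mod 2 = 0+0+0+0+0+0+0+0+0+0+0+0+0+0+0+0+0+0+0+0+0+0+0+0+0+0 mod 2 = 0
  c[14] = d·G[:,14] = (10000111100000101001001001)·(00000000001000000000000000) mod 2 = 0+0+0+0+0+0+0+0+0+0+0+0+0+0+0+0+0+0+0+0+0+0+0+0+0+0 mod 2 = 0
  c[15] = d·G[:,15] = (10000111100000101001001001)·(00000000000111111111111111) mod 2 = 0+0+0+0+0+0+0+0+0+0+0+0+0+0+1+0+1+0+0+1+0+0+1+0+0+1 mod 2 = 1
  c[16] = d·G[:,16] = (10000111100000101001001001)·(00000000000100000000000000) mod 2 = 0+0+0+0+0+0+0+0+0+0+0+0+0+0+0+0+0+0+0+0+0+0+0+0+0+0 mod 2 = 0
  c[17] = d·G[:,17] = (10000111100000101001001001)·(00000000000010000000000000) mod 2 = 0+0+0+0+0+0+0+0+0+0+0+0+0+0+0+0+0+0+0+0+0+0+0+0+0+0 mod 2 = 0
  c[18] = d·G[:,18] = (10000111100000101001001001)·(00000000000001000000000000) mod 2 = 0+0+0+0+0+0+0+0+0+0+0+0+0+0+0+0+0+0+0+0+0+0+0+0+0+0 mod 2 = 0
  c[19] = d·G[:,19] = (10000111100000101001001001)·(00000000000000100000000000) mod 2 = 0+0+0+0+0+0+0+0+0+0+0+0+0+0+1+0+0+0+0+0+0+0+0+0+0+0 mod 2 = 1
  c[20] = d·G[:,20] = (10000111100000101001001001)·(00000000000000010000000000) mod 2 = 0+0+0+0+0+0+0+0+0+0+0+0+0+0+0+0+0+0+0+0+0+0+0+0+0+0 mod 2 = 0
  c[21] = d·G[:,21] = (10000111100000101001001001)·(00000000000000001000000000) mod 2 = 0+0+0+0+0+0+0+0+0+0+0+0+0+0+0+0+1+0+0+0+0+0+0+0+0+0 mod 2 = 1
  c[22] = d·G[:,22] = (10000111100000101001001001)·(00000000000000000100000000) mod 2 = 0+0+0+0+0+0+0+0+0+0+0+0+0+0+0+0+0+0+0+0+0+0+0+0+0+0 mod 2 = 0
  c[23] = d·G[:,23] = (10000111100000101001001001)·(00000000000000000010000000) mod 2 = 0+0+0+0+0+0+0+0+0+0+0+0+0+0+0+0+0+0+0+0+0+0+0+0+0+0 mod 2 = 0
  c[24] = d·G[:,24] = (10000111100000101001001001)·(00000000000000000001000000) mod 2 = 0+0+0+0+0+0+0+0+0+0+0+0+0+0+0+0+0+0+0+1+0+0+0+0+0+0 mod 2 = 1
  c[25] = d·G[:,25] = (10000111100000101001001001)·(00000000000000000000100000) mod 2 = 0+0+0+0+0+0+0+0+0+0+0+0+0+0+0+0+0+0+0+0+0+0+0+0+0+0 mod 2 = 0
  c[26] = d·G[:,26] = (10000111100000101001001001)·(00000000000000000000010000) mod 2 = 0+0+0+0+0+0+0+0+0+0+0+0+0+0+0+0+0+0+0+0+0+0+0+0+0+0 mod 2 = 0
  c[27] = d·G[:,27] = (10000111100000101001001001)·(00000000000000000000001000) mod 2 = 0+0+0+0+0+0+0+0+0+0+0+0+0+0+0+0+0+0+0+0+0+0+1+0+0+0 mod 2 = 1
  c[28] = d·G[:,28] = (10000111100000101001001001)·(00000000000000000000000100) mod 2 = 0+0+0+0+0+0+0+0+0+0+0+0+0+0+0+0+0+0+0+0+0+0+0+0+0+0 mod 2 = 0
  c[29] = d·G[:,29] = (10000111100000101001001001)·(00000000000000000000000010) mod 2 = 0+0+0+0+0+0+0+0+0+0+0+0+0+0+0+0+0+0+0+0+0+0+0+0+0+0 mod 2 = 0
  c[30] = d·G[:,30] = (10000111100000101001001001)·(00000000000000000000000001) mod 2 = 0+0+0+0+0+0+0+0+0+0+0+0+0+0+0+0+0+0+0+0+0+0+0+0+0+1 mod 2 = 1
Codeword = 1110000101111001000101001001001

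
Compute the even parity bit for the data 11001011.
Sum of data bits: 1+1+0+0+1+0+1+1 = 5.
5 mod 2 = 1, so parity bit = 1.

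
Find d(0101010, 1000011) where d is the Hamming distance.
XOR = 1101001, count of 1s = 4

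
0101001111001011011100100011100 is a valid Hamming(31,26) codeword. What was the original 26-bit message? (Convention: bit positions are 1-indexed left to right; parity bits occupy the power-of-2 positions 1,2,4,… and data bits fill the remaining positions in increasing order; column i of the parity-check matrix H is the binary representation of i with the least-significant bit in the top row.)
Parity bits occupy power-of-2 positions; data bits are at positions {3,5,6,7,9,10,11,12,13,14,15,17,18,19,20,21,22,23,24,25,26,27,28,29,30,31} (1-indexed).
Extract: c[3]=0 c[5]=0 c[6]=0 c[7]=1 c[9]=1 c[10]=1 c[11]=0 c[12]=0 c[13]=1 c[14]=0 c[15]=1 c[17]=0 c[18]=1 c[19]=1 c[20]=1 c[21]=0 c[22]=0 c[23]=1 c[24]=0 c[25]=0 c[26]=0 c[27]=1 c[28]=1 c[29]=1 c[30]=0 c[31]=0
Data = 00011100101011100100011100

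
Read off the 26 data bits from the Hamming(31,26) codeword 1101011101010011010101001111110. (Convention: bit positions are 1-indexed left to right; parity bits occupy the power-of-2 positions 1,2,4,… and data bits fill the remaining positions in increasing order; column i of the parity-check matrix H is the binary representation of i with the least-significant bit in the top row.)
Parity bits occupy power-of-2 positions; data bits are at positions {3,5,6,7,9,10,11,12,13,14,15,17,18,19,20,21,22,23,24,25,26,27,28,29,30,31} (1-indexed).
Extract: c[3]=0 c[5]=0 c[6]=1 c[7]=1 c[9]=0 c[10]=1 c[11]=0 c[12]=1 c[13]=0 c[14]=0 c[15]=1 c[17]=0 c[18]=1 c[19]=0 c[20]=1 c[21]=0 c[22]=1 c[23]=0 c[24]=0 c[25]=1 c[26]=1 c[27]=1 c[28]=1 c[29]=1 c[30]=1 c[31]=0
Data = 00110101001010101001111110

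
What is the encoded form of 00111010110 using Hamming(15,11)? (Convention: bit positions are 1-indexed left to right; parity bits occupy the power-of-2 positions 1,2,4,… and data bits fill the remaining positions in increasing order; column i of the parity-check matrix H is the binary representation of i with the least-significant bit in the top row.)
Codeword c = d · G (mod 2), d = 00111010110:
  c[0] = d·G[:,0] = (00111010110)·(11011010101) mod 2 = 0+0+0+1+1+0+1+0+1+0+0 mod 2 = 0
  c[1] = d·G[:,1] = (00111010110)·(10110110011) mod 2 = 0+0+1+1+0+0+1+0+0+1+0 mod 2 = 0
  c[2] = d·G[:,2] = (00111010110)·(10000000000) mod 2 = 0+0+0+0+0+0+0+0+0+0+0 mod 2 = 0
  c[3] = d·G[:,3] = (00111010110)·(01110001111) mod 2 = 0+0+1+1+0+0+0+0+1+1+0 mod 2 = 0
  c[4] = d·G[:,4] = (00111010110)·(01000000000) mod 2 = 0+0+0+0+0+0+0+0+0+0+0 mod 2 = 0
  c[5] = d·G[:,5] = (00111010110)·(00100000000) mod 2 = 0+0+1+0+0+0+0+0+0+0+0 mod 2 = 1
  c[6] = d·G[:,6] = (00111010110)·(00010000000) mod 2 = 0+0+0+1+0+0+0+0+0+0+0 mod 2 = 1
  c[7] = d·G[:,7] = (00111010110)·(00001111111) mod 2 = 0+0+0+0+1+0+1+0+1+1+0 mod 2 = 0
  c[8] = d·G[:,8] = (00111010110)·(00001000000) mod 2 = 0+0+0+0+1+0+0+0+0+0+0 mod 2 = 1
  c[9] = d·G[:,9] = (00111010110)·(00000100000) mod 2 = 0+0+0+0+0+0+0+0+0+0+0 mod 2 = 0
  c[10] = d·G[:,10] = (00111010110)·(00000010000) mod 2 = 0+0+0+0+0+0+1+0+0+0+0 mod 2 = 1
  c[11] = d·G[:,11] = (00111010110)·(00000001000) mod 2 = 0+0+0+0+0+0+0+0+0+0+0 mod 2 = 0
  c[12] = d·G[:,12] = (00111010110)·(00000000100) mod 2 = 0+0+0+0+0+0+0+0+1+0+0 mod 2 = 1
  c[13] = d·G[:,13] = (00111010110)·(00000000010) mod 2 = 0+0+0+0+0+0+0+0+0+1+0 mod 2 = 1
  c[14] = d·G[:,14] = (00111010110)·(00000000001) mod 2 = 0+0+0+0+0+0+0+0+0+0+0 mod 2 = 0
Codeword = 000001101010110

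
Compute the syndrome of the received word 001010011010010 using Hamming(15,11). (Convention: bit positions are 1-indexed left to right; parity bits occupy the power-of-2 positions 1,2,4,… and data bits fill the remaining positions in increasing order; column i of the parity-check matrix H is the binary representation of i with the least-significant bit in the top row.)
Syndrome s = H · r^T (mod 2), r = 001010011010010:
  s[0] = (101010101010101)·(001010011010010) mod 2 = 0+0+1+0+1+0+0+0+1+0+1+0+0+0+0 mod 2 = 0
  s[1] = (011001100110011)·(001010011010010) mod 2 = 0+0+1+0+0+0+0+0+0+0+1+0+0+1+0 mod 2 = 1
  s[2] = (000111100001111)·(001010011010010) mod 2 = 0+0+0+0+1+0+0+0+0+0+0+0+0+1+0 mod 2 = 0
  s[3] = (000000011111111)·(001010011010010) mod 2 = 0+0+0+0+0+0+0+1+1+0+1+0+0+1+0 mod 2 = 0
Syndrome = 0100
Non-zero syndrome: error at position 2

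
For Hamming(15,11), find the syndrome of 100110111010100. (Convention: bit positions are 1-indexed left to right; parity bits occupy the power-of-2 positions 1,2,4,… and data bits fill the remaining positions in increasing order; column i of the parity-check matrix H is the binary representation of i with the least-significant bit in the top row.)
Syndrome s = H · r^T (mod 2), r = 100110111010100:
  s[0] = (101010101010101)·(100110111010100) mod 2 = 1+0+0+0+1+0+1+0+1+0+1+0+1+0+0 mod 2 = 0
  s[1] = (011001100110011)·(100110111010100) mod 2 = 0+0+0+0+0+0+1+0+0+0+1+0+0+0+0 mod 2 = 0
  s[2] = (000111100001111)·(100110111010100) mod 2 = 0+0+0+1+1+0+1+0+0+0+0+0+1+0+0 mod 2 = 0
  s[3] = (000000011111111)·(100110111010100) mod 2 = 0+0+0+0+0+0+0+1+1+0+1+0+1+0+0 mod 2 = 0
Syndrome = 0000
s = 0: no error detected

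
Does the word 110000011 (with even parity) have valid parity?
Sum of all bits: 1+1+0+0+0+0+0+1+1 = 4; 4 mod 2 = 0. Result is 0 → valid parity.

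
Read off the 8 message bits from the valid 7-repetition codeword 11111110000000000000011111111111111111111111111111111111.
Split into 7-bit blocks: 1111111 0000000 0000000 1111111 1111111 1111111 1111111 1111111
Data = 10011111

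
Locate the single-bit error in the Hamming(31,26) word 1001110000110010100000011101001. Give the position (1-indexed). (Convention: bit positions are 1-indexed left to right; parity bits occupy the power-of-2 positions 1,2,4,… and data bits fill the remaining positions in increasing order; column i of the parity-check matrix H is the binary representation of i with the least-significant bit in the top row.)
Syndrome s = H · r^T (mod 2), r = 1001110000110010100000011101001:
  s[0] = (1010101010101010101010101010101)·(1001110000110010100000011101001) mod 2 = 1+0+0+0+1+0+0+0+0+0+1+0+0+0+1+0+1+0+0+0+0+0+0+0+1+0+0+0+0+0+1 mod 2 = 1
  s[1] = (0110011001100110011001100110011)·(1001110000110010100000011101001) mod 2 = 0+0+0+0+0+1+0+0+0+0+1+0+0+0+1+0+0+0+0+0+0+0+0+0+0+1+0+0+0+0+1 mod 2 = 1
  s[2] = (0001111000011110000111100001111)·(1001110000110010100000011101001) mod 2 = 0+0+0+1+1+1+0+0+0+0+0+1+0+0+1+0+0+0+0+0+0+0+0+0+0+0+0+1+0+0+1 mod 2 = 1
  s[3] = (0000000111111110000000011111111)·(1001110000110010100000011101001) mod 2 = 0+0+0+0+0+0+0+0+0+0+1+1+0+0+1+0+0+0+0+0+0+0+0+1+1+1+0+1+0+0+1 mod 2 = 0
  s[4] = (0000000000000001111111111111111)·(1001110000110010100000011101001) mod 2 = 0+0+0+0+0+0+0+0+0+0+0+0+0+0+0+0+1+0+0+0+0+0+0+1+1+1+0+1+0+0+1 mod 2 = 0
Syndrome = 11100
Column i of H is the binary representation of i, so the syndrome is the binary index of the flipped bit.
Read s = 11100 with s[0] as LSB: 1·2^0 + 1·2^1 + 1·2^2 + 0·2^3 + 0·2^4 = 7.
Error is at bit position 7.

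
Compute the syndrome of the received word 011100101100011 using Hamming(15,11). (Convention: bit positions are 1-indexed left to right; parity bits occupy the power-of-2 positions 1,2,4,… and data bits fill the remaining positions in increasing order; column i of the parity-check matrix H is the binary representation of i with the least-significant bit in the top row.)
Syndrome s = H · r^T (mod 2), r = 011100101100011:
  s[0] = (101010101010101)·(011100101100011) mod 2 = 0+0+1+0+0+0+1+0+1+0+0+0+0+0+1 mod 2 = 0
  s[1] = (011001100110011)·(011100101100011) mod 2 = 0+1+1+0+0+0+1+0+0+1+0+0+0+1+1 mod 2 = 0
  s[2] = (000111100001111)·(011100101100011) mod 2 = 0+0+0+1+0+0+1+0+0+0+0+0+0+1+1 mod 2 = 0
  s[3] = (000000011111111)·(011100101100011) mod 2 = 0+0+0+0+0+0+0+0+1+1+0+0+0+1+1 mod 2 = 0
Syndrome = 0000
s = 0: no error detected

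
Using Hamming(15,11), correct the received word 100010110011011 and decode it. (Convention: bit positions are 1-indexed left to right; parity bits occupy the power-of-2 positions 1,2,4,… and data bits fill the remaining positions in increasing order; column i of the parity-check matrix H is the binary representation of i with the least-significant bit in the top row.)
Syndrome s = H · r^T (mod 2), r = 100010110011011:
  s[0] = (101010101010101)·(100010110011011) mod 2 = 1+0+0+0+1+0+1+0+0+0+1+0+0+0+1 mod 2 = 1
  s[1] = (011001100110011)·(100010110011011) mod 2 = 0+0+0+0+0+0+1+0+0+0+1+0+0+1+1 mod 2 = 0
  s[2] = (000111100001111)·(100010110011011) mod 2 = 0+0+0+0+1+0+1+0+0+0+0+1+0+1+1 mod 2 = 1
  s[3] = (000000011111111)·(100010110011011) mod 2 = 0+0+0+0+0+0+0+1+0+0+1+1+0+1+1 mod 2 = 1
Syndrome = 1011
Column 13 of H equals this syndrome → error at bit 13 (1-indexed).
Flip bit 13: 100010110011011 → 100010110011111
Extract data bits at positions {3,5,6,7,9,10,11,12,13,14,15}: 01010011111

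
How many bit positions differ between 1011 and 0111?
XOR = 1100, count of 1s = 2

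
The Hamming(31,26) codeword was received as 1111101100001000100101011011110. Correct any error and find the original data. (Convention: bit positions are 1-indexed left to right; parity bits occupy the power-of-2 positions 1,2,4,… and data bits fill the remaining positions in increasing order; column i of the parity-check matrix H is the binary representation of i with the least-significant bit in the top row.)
Syndrome s = H · r^T (mod 2), r = 1111101100001000100101011011110:
  s[0] = (1010101010101010101010101010101)·(1111101100001000100101011011110) mod 2 = 1+0+1+0+1+0+1+0+0+0+0+0+1+0+0+0+1+0+0+0+0+0+0+0+1+0+1+0+1+0+0 mod 2 = 1
  s[1] = (0110011001100110011001100110011)·(1111101100001000100101011011110) mod 2 = 0+1+1+0+0+0+1+0+0+0+0+0+0+0+0+0+0+0+0+0+0+1+0+0+0+0+1+0+0+1+0 mod 2 = 0
  s[2] = (0001111000011110000111100001111)·(1111101100001000100101011011110) mod 2 = 0+0+0+1+1+0+1+0+0+0+0+0+1+0+0+0+0+0+0+1+0+1+0+0+0+0+0+1+1+1+0 mod 2 = 1
  s[3] = (0000000111111110000000011111111)·(1111101100001000100101011011110) mod 2 = 0+0+0+0+0+0+0+1+0+0+0+0+1+0+0+0+0+0+0+0+0+0+0+1+1+0+1+1+1+1+0 mod 2 = 0
  s[4] = (0000000000000001111111111111111)·(1111101100001000100101011011110) mod 2 = 0+0+0+0+0+0+0+0+0+0+0+0+0+0+0+0+1+0+0+1+0+1+0+1+1+0+1+1+1+1+0 mod 2 = 1
Syndrome = 10101
Column 21 of H equals this syndrome → error at bit 21 (1-indexed).
Flip bit 21: 1111101100001000100101011011110 → 1111101100001000100111011011110
Extract data bits at positions {3,5,6,7,9,10,11,12,13,14,15,17,18,19,20,21,22,23,24,25,26,27,28,29,30,31}: 11010000100100111011011110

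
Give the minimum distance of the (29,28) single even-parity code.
d_min = 2 (flipping one data bit also flips the parity bit, so the two closest codewords differ in exactly 2 positions).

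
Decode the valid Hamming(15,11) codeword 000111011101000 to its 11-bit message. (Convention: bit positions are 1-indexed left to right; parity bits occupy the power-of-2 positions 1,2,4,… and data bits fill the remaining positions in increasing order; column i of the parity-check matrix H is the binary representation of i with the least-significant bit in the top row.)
Parity bits occupy power-of-2 positions; data bits are at positions {3,5,6,7,9,10,11,12,13,14,15} (1-indexed).
Extract: c[3]=0 c[5]=1 c[6]=1 c[7]=0 c[9]=1 c[10]=1 c[11]=0 c[12]=1 c[13]=0 c[14]=0 c[15]=0
Data = 01101101000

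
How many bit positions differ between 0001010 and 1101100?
XOR = 1100110, count of 1s = 4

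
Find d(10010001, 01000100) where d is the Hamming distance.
XOR = 11010101, count of 1s = 5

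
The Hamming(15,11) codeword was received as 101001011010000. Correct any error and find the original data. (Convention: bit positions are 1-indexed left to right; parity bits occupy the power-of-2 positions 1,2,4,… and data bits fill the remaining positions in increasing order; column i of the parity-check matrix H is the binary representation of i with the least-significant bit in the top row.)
Syndrome s = H · r^T (mod 2), r = 101001011010000:
  s[0] = (101010101010101)·(101001011010000) mod 2 = 1+0+1+0+0+0+0+0+1+0+1+0+0+0+0 mod 2 = 0
  s[1] = (011001100110011)·(101001011010000) mod 2 = 0+0+1+0+0+1+0+0+0+0+1+0+0+0+0 mod 2 = 1
  s[2] = (000111100001111)·(101001011010000) mod 2 = 0+0+0+0+0+1+0+0+0+0+0+0+0+0+0 mod 2 = 1
  s[3] = (000000011111111)·(101001011010000) mod 2 = 0+0+0+0+0+0+0+1+1+0+1+0+0+0+0 mod 2 = 1
Syndrome = 0111
Column 14 of H equals this syndrome → error at bit 14 (1-indexed).
Flip bit 14: 101001011010000 → 101001011010010
Extract data bits at positions {3,5,6,7,9,10,11,12,13,14,15}: 10101010010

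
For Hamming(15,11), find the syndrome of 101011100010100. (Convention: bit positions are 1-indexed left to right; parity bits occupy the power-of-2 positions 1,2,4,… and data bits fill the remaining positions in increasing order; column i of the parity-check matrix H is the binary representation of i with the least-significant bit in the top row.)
Syndrome s = H · r^T (mod 2), r = 101011100010100:
  s[0] = (101010101010101)·(101011100010100) mod 2 = 1+0+1+0+1+0+1+0+0+0+1+0+1+0+0 mod 2 = 0
  s[1] = (011001100110011)·(101011100010100) mod 2 = 0+0+1+0+0+1+1+0+0+0+1+0+0+0+0 mod 2 = 0
  s[2] = (000111100001111)·(101011100010100) mod 2 = 0+0+0+0+1+1+1+0+0+0+0+0+1+0+0 mod 2 = 0
  s[3] = (000000011111111)·(101011100010100) mod 2 = 0+0+0+0+0+0+0+0+0+0+1+0+1+0+0 mod 2 = 0
Syndrome = 0000
s = 0: no error detected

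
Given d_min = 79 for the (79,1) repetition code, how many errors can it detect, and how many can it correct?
Detection only: up to d_min − 1 = 78 errors.
Correction: up to ⌊(d_min − 1)/2⌋ = ⌊78/2⌋ = 39 errors.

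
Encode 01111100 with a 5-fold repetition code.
Repeat each bit 5× and concatenate:
0→00000  1→11111  1→11111  1→11111  1→11111  1→11111  0→00000  0→00000
Codeword = 0000011111111111111111111111110000000000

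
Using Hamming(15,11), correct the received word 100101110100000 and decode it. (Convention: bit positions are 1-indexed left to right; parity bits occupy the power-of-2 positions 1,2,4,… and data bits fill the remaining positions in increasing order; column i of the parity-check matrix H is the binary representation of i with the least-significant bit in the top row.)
Syndrome s = H · r^T (mod 2), r = 100101110100000:
  s[0] = (101010101010101)·(100101110100000) mod 2 = 1+0+0+0+0+0+1+0+0+0+0+0+0+0+0 mod 2 = 0
  s[1] = (011001100110011)·(100101110100000) mod 2 = 0+0+0+0+0+1+1+0+0+1+0+0+0+0+0 mod 2 = 1
  s[2] = (000111100001111)·(100101110100000) mod 2 = 0+0+0+1+0+1+1+0+0+0+0+0+0+0+0 mod 2 = 1
  s[3] = (000000011111111)·(100101110100000) mod 2 = 0+0+0+0+0+0+0+1+0+1+0+0+0+0+0 mod 2 = 0
Syndrome = 0110
Column 6 of H equals this syndrome → error at bit 6 (1-indexed).
Flip bit 6: 100101110100000 → 100100110100000
Extract data bits at positions {3,5,6,7,9,10,11,12,13,14,15}: 00010100000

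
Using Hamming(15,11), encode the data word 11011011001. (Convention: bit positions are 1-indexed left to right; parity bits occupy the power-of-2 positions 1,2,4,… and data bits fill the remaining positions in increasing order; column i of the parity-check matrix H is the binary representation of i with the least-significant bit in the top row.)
Codeword c = d · G (mod 2), d = 11011011001:
  c[0] = d·G[:,0] = (11011011001)·(11011010101) mod 2 = 1+1+0+1+1+0+1+0+0+0+1 mod 2 = 0
  c[1] = d·G[:,1] = (11011011001)·(10110110011) mod 2 = 1+0+0+1+0+0+1+0+0+0+1 mod 2 = 0
  c[2] = d·G[:,2] = (11011011001)·(10000000000) mod 2 = 1+0+0+0+0+0+0+0+0+0+0 mod 2 = 1
  c[3] = d·G[:,3] = (11011011001)·(01110001111) mod 2 = 0+1+0+1+0+0+0+1+0+0+1 mod 2 = 0
  c[4] = d·G[:,4] = (11011011001)·(01000000000) mod 2 = 0+1+0+0+0+0+0+0+0+0+0 mod 2 = 1
  c[5] = d·G[:,5] = (11011011001)·(00100000000) mod 2 = 0+0+0+0+0+0+0+0+0+0+0 mod 2 = 0
  c[6] = d·G[:,6] = (11011011001)·(00010000000) mod 2 = 0+0+0+1+0+0+0+0+0+0+0 mod 2 = 1
  c[7] = d·G[:,7] = (11011011001)·(00001111111) mod 2 = 0+0+0+0+1+0+1+1+0+0+1 mod 2 = 0
  c[8] = d·G[:,8] = (11011011001)·(00001000000) mod 2 = 0+0+0+0+1+0+0+0+0+0+0 mod 2 = 1
  c[9] = d·G[:,9] = (11011011001)·(00000100000) mod 2 = 0+0+0+0+0+0+0+0+0+0+0 mod 2 = 0
  c[10] = d·G[:,10] = (11011011001)·(00000010000) mod 2 = 0+0+0+0+0+0+1+0+0+0+0 mod 2 = 1
  c[11] = d·G[:,11] = (11011011001)·(00000001000) mod 2 = 0+0+0+0+0+0+0+1+0+0+0 mod 2 = 1
  c[12] = d·G[:,12] = (11011011001)·(00000000100) mod 2 = 0+0+0+0+0+0+0+0+0+0+0 mod 2 = 0
  c[13] = d·G[:,13] = (11011011001)·(00000000010) mod 2 = 0+0+0+0+0+0+0+0+0+0+0 mod 2 = 0
  c[14] = d·G[:,14] = (11011011001)·(00000000001) mod 2 = 0+0+0+0+0+0+0+0+0+0+1 mod 2 = 1
Codeword = 001010101011001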